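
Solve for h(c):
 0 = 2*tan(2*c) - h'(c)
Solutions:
 h(c) = C1 - log(cos(2*c))


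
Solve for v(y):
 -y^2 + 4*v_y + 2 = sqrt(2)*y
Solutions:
 v(y) = C1 + y^3/12 + sqrt(2)*y^2/8 - y/2


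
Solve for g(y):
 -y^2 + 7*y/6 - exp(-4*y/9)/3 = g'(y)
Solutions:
 g(y) = C1 - y^3/3 + 7*y^2/12 + 3*exp(-4*y/9)/4


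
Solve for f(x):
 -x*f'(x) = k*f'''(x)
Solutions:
 f(x) = C1 + Integral(C2*airyai(x*(-1/k)^(1/3)) + C3*airybi(x*(-1/k)^(1/3)), x)


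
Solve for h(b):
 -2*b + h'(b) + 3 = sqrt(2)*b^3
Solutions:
 h(b) = C1 + sqrt(2)*b^4/4 + b^2 - 3*b


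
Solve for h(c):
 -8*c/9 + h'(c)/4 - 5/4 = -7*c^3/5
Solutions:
 h(c) = C1 - 7*c^4/5 + 16*c^2/9 + 5*c


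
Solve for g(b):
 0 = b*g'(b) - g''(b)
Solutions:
 g(b) = C1 + C2*erfi(sqrt(2)*b/2)


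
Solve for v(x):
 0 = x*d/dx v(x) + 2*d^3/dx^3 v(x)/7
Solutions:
 v(x) = C1 + Integral(C2*airyai(-2^(2/3)*7^(1/3)*x/2) + C3*airybi(-2^(2/3)*7^(1/3)*x/2), x)


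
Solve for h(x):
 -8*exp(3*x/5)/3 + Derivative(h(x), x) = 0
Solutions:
 h(x) = C1 + 40*exp(3*x/5)/9


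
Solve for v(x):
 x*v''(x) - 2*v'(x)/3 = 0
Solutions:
 v(x) = C1 + C2*x^(5/3)


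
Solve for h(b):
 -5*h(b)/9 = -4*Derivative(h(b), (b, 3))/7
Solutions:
 h(b) = C3*exp(210^(1/3)*b/6) + (C1*sin(3^(5/6)*70^(1/3)*b/12) + C2*cos(3^(5/6)*70^(1/3)*b/12))*exp(-210^(1/3)*b/12)


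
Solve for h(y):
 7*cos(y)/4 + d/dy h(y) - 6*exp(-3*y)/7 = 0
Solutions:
 h(y) = C1 - 7*sin(y)/4 - 2*exp(-3*y)/7


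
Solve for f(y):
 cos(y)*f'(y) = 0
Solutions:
 f(y) = C1


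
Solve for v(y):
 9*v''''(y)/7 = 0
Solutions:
 v(y) = C1 + C2*y + C3*y^2 + C4*y^3


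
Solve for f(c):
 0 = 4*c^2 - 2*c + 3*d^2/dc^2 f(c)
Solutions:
 f(c) = C1 + C2*c - c^4/9 + c^3/9


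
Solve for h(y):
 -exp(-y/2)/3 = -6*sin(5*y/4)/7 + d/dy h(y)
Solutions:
 h(y) = C1 - 24*cos(5*y/4)/35 + 2*exp(-y/2)/3


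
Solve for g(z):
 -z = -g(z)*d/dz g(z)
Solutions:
 g(z) = -sqrt(C1 + z^2)
 g(z) = sqrt(C1 + z^2)


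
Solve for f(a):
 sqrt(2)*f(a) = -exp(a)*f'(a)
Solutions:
 f(a) = C1*exp(sqrt(2)*exp(-a))


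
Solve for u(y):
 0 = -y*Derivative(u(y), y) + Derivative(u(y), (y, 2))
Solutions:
 u(y) = C1 + C2*erfi(sqrt(2)*y/2)


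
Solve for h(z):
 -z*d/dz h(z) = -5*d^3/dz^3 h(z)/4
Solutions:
 h(z) = C1 + Integral(C2*airyai(10^(2/3)*z/5) + C3*airybi(10^(2/3)*z/5), z)


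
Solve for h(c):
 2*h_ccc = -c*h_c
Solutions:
 h(c) = C1 + Integral(C2*airyai(-2^(2/3)*c/2) + C3*airybi(-2^(2/3)*c/2), c)


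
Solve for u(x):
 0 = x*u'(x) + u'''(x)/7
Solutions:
 u(x) = C1 + Integral(C2*airyai(-7^(1/3)*x) + C3*airybi(-7^(1/3)*x), x)


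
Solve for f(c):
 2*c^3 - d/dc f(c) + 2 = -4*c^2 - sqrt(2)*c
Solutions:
 f(c) = C1 + c^4/2 + 4*c^3/3 + sqrt(2)*c^2/2 + 2*c


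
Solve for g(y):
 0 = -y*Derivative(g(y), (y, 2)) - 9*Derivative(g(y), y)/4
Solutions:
 g(y) = C1 + C2/y^(5/4)


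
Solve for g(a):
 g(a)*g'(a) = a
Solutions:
 g(a) = -sqrt(C1 + a^2)
 g(a) = sqrt(C1 + a^2)


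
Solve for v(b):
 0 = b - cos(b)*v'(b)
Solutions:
 v(b) = C1 + Integral(b/cos(b), b)


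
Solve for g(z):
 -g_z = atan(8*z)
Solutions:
 g(z) = C1 - z*atan(8*z) + log(64*z^2 + 1)/16


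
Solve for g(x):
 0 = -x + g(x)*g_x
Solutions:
 g(x) = -sqrt(C1 + x^2)
 g(x) = sqrt(C1 + x^2)


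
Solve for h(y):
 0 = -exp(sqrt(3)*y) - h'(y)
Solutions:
 h(y) = C1 - sqrt(3)*exp(sqrt(3)*y)/3


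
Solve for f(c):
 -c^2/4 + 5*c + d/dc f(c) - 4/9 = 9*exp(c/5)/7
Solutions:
 f(c) = C1 + c^3/12 - 5*c^2/2 + 4*c/9 + 45*exp(c/5)/7


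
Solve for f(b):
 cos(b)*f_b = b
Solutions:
 f(b) = C1 + Integral(b/cos(b), b)


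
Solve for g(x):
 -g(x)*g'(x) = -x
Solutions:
 g(x) = -sqrt(C1 + x^2)
 g(x) = sqrt(C1 + x^2)


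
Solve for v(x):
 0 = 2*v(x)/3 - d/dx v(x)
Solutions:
 v(x) = C1*exp(2*x/3)


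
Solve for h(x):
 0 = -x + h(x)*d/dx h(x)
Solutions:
 h(x) = -sqrt(C1 + x^2)
 h(x) = sqrt(C1 + x^2)


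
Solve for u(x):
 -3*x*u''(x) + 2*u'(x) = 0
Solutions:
 u(x) = C1 + C2*x^(5/3)


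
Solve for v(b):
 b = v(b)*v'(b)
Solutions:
 v(b) = -sqrt(C1 + b^2)
 v(b) = sqrt(C1 + b^2)


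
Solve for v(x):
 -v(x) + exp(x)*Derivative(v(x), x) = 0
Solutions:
 v(x) = C1*exp(-exp(-x))


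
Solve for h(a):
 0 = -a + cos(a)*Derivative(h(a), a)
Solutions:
 h(a) = C1 + Integral(a/cos(a), a)


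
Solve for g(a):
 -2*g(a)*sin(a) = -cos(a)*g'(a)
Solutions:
 g(a) = C1/cos(a)^2


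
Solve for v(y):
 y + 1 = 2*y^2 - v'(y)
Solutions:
 v(y) = C1 + 2*y^3/3 - y^2/2 - y


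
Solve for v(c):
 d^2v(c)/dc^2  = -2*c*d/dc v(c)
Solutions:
 v(c) = C1 + C2*erf(c)


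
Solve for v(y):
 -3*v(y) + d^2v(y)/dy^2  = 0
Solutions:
 v(y) = C1*exp(-sqrt(3)*y) + C2*exp(sqrt(3)*y)


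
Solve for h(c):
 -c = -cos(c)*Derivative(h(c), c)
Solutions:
 h(c) = C1 + Integral(c/cos(c), c)


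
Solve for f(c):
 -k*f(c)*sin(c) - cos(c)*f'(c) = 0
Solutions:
 f(c) = C1*exp(k*log(cos(c)))


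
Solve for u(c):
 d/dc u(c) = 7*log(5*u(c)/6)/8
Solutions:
 -8*Integral(1/(log(_y) - log(6) + log(5)), (_y, u(c)))/7 = C1 - c


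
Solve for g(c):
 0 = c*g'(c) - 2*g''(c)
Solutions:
 g(c) = C1 + C2*erfi(c/2)


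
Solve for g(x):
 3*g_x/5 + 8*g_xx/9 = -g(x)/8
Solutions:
 g(x) = (C1*sin(3*sqrt(19)*x/80) + C2*cos(3*sqrt(19)*x/80))*exp(-27*x/80)


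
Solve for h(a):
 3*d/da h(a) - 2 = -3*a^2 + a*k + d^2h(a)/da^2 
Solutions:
 h(a) = C1 + C2*exp(3*a) - a^3/3 + a^2*k/6 - a^2/3 + a*k/9 + 4*a/9


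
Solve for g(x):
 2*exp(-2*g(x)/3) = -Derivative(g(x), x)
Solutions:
 g(x) = 3*log(-sqrt(C1 - 2*x)) - 3*log(3) + 3*log(6)/2
 g(x) = 3*log(C1 - 2*x)/2 - 3*log(3) + 3*log(6)/2


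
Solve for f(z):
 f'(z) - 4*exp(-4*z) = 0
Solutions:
 f(z) = C1 - exp(-4*z)


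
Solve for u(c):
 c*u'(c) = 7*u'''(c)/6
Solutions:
 u(c) = C1 + Integral(C2*airyai(6^(1/3)*7^(2/3)*c/7) + C3*airybi(6^(1/3)*7^(2/3)*c/7), c)


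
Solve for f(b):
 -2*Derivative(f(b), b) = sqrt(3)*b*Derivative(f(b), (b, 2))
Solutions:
 f(b) = C1 + C2*b^(1 - 2*sqrt(3)/3)


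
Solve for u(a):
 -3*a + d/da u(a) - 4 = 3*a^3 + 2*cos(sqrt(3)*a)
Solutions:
 u(a) = C1 + 3*a^4/4 + 3*a^2/2 + 4*a + 2*sqrt(3)*sin(sqrt(3)*a)/3


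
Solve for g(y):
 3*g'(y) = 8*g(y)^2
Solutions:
 g(y) = -3/(C1 + 8*y)


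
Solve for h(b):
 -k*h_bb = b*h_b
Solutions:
 h(b) = C1 + C2*sqrt(k)*erf(sqrt(2)*b*sqrt(1/k)/2)


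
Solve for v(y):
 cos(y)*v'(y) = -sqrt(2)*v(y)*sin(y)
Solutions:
 v(y) = C1*cos(y)^(sqrt(2))


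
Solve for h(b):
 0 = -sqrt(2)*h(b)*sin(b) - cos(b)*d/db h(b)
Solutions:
 h(b) = C1*cos(b)^(sqrt(2))


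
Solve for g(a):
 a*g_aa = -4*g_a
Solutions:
 g(a) = C1 + C2/a^3


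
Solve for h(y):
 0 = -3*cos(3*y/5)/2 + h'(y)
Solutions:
 h(y) = C1 + 5*sin(3*y/5)/2


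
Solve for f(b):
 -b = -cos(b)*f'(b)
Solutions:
 f(b) = C1 + Integral(b/cos(b), b)


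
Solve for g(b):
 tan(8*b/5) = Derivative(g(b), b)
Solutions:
 g(b) = C1 - 5*log(cos(8*b/5))/8


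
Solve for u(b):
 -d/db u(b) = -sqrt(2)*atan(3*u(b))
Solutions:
 Integral(1/atan(3*_y), (_y, u(b))) = C1 + sqrt(2)*b


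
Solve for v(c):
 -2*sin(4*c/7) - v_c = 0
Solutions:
 v(c) = C1 + 7*cos(4*c/7)/2


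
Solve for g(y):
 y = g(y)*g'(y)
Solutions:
 g(y) = -sqrt(C1 + y^2)
 g(y) = sqrt(C1 + y^2)


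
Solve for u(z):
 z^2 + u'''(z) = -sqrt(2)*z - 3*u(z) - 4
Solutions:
 u(z) = C3*exp(-3^(1/3)*z) - z^2/3 - sqrt(2)*z/3 + (C1*sin(3^(5/6)*z/2) + C2*cos(3^(5/6)*z/2))*exp(3^(1/3)*z/2) - 4/3


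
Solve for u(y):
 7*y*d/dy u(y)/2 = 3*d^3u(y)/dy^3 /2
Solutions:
 u(y) = C1 + Integral(C2*airyai(3^(2/3)*7^(1/3)*y/3) + C3*airybi(3^(2/3)*7^(1/3)*y/3), y)


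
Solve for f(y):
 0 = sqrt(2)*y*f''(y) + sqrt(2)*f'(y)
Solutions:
 f(y) = C1 + C2*log(y)


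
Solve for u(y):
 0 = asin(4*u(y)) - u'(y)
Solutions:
 Integral(1/asin(4*_y), (_y, u(y))) = C1 + y


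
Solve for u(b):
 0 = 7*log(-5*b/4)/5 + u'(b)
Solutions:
 u(b) = C1 - 7*b*log(-b)/5 + 7*b*(-log(5) + 1 + 2*log(2))/5


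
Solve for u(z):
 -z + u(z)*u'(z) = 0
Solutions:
 u(z) = -sqrt(C1 + z^2)
 u(z) = sqrt(C1 + z^2)


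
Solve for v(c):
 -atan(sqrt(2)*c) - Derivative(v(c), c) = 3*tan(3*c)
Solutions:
 v(c) = C1 - c*atan(sqrt(2)*c) + sqrt(2)*log(2*c^2 + 1)/4 + log(cos(3*c))


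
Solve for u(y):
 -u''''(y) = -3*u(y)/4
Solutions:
 u(y) = C1*exp(-sqrt(2)*3^(1/4)*y/2) + C2*exp(sqrt(2)*3^(1/4)*y/2) + C3*sin(sqrt(2)*3^(1/4)*y/2) + C4*cos(sqrt(2)*3^(1/4)*y/2)


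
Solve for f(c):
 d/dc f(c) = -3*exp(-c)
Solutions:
 f(c) = C1 + 3*exp(-c)


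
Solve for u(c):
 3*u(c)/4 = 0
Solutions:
 u(c) = 0


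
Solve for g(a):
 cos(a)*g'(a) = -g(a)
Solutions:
 g(a) = C1*sqrt(sin(a) - 1)/sqrt(sin(a) + 1)


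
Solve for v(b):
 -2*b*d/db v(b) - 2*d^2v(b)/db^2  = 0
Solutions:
 v(b) = C1 + C2*erf(sqrt(2)*b/2)


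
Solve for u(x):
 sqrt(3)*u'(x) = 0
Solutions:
 u(x) = C1


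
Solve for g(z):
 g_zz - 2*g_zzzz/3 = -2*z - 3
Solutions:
 g(z) = C1 + C2*z + C3*exp(-sqrt(6)*z/2) + C4*exp(sqrt(6)*z/2) - z^3/3 - 3*z^2/2


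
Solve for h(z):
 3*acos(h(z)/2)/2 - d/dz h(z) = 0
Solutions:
 Integral(1/acos(_y/2), (_y, h(z))) = C1 + 3*z/2


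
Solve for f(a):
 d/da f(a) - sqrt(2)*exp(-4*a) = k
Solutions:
 f(a) = C1 + a*k - sqrt(2)*exp(-4*a)/4


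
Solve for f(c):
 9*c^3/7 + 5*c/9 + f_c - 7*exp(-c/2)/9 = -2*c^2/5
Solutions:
 f(c) = C1 - 9*c^4/28 - 2*c^3/15 - 5*c^2/18 - 14*exp(-c/2)/9


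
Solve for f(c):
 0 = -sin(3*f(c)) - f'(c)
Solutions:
 f(c) = -acos((-C1 - exp(6*c))/(C1 - exp(6*c)))/3 + 2*pi/3
 f(c) = acos((-C1 - exp(6*c))/(C1 - exp(6*c)))/3


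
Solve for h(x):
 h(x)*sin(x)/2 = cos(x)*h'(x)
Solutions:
 h(x) = C1/sqrt(cos(x))


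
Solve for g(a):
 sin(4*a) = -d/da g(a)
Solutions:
 g(a) = C1 + cos(4*a)/4


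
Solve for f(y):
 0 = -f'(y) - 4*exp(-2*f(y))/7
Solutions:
 f(y) = log(-sqrt(C1 - 56*y)) - log(7)
 f(y) = log(C1 - 56*y)/2 - log(7)


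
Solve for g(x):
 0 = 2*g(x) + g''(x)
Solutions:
 g(x) = C1*sin(sqrt(2)*x) + C2*cos(sqrt(2)*x)


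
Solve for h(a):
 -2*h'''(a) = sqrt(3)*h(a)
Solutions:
 h(a) = C3*exp(-2^(2/3)*3^(1/6)*a/2) + (C1*sin(6^(2/3)*a/4) + C2*cos(6^(2/3)*a/4))*exp(2^(2/3)*3^(1/6)*a/4)


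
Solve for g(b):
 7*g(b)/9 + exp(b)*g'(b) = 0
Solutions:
 g(b) = C1*exp(7*exp(-b)/9)


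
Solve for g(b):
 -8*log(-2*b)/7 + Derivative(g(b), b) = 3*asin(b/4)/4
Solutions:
 g(b) = C1 + 8*b*log(-b)/7 + 3*b*asin(b/4)/4 - 8*b/7 + 8*b*log(2)/7 + 3*sqrt(16 - b^2)/4


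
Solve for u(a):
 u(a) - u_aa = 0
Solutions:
 u(a) = C1*exp(-a) + C2*exp(a)


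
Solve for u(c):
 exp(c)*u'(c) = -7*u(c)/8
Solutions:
 u(c) = C1*exp(7*exp(-c)/8)


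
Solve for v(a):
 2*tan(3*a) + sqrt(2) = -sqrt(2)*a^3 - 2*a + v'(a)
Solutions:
 v(a) = C1 + sqrt(2)*a^4/4 + a^2 + sqrt(2)*a - 2*log(cos(3*a))/3


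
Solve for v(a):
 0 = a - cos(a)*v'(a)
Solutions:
 v(a) = C1 + Integral(a/cos(a), a)


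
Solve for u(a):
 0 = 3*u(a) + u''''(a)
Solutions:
 u(a) = (C1*sin(sqrt(2)*3^(1/4)*a/2) + C2*cos(sqrt(2)*3^(1/4)*a/2))*exp(-sqrt(2)*3^(1/4)*a/2) + (C3*sin(sqrt(2)*3^(1/4)*a/2) + C4*cos(sqrt(2)*3^(1/4)*a/2))*exp(sqrt(2)*3^(1/4)*a/2)


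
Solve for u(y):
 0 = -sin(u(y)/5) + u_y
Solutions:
 -y + 5*log(cos(u(y)/5) - 1)/2 - 5*log(cos(u(y)/5) + 1)/2 = C1


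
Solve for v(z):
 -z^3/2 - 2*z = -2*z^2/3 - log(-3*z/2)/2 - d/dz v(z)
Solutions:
 v(z) = C1 + z^4/8 - 2*z^3/9 + z^2 - z*log(-z)/2 + z*(-log(3) + 1/2 + log(6)/2)


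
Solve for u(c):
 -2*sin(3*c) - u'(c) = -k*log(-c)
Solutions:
 u(c) = C1 + c*k*(log(-c) - 1) + 2*cos(3*c)/3


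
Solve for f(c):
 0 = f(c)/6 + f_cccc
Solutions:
 f(c) = (C1*sin(2^(1/4)*3^(3/4)*c/6) + C2*cos(2^(1/4)*3^(3/4)*c/6))*exp(-2^(1/4)*3^(3/4)*c/6) + (C3*sin(2^(1/4)*3^(3/4)*c/6) + C4*cos(2^(1/4)*3^(3/4)*c/6))*exp(2^(1/4)*3^(3/4)*c/6)


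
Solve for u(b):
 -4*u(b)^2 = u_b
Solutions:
 u(b) = 1/(C1 + 4*b)


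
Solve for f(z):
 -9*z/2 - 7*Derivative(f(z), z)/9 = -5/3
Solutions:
 f(z) = C1 - 81*z^2/28 + 15*z/7


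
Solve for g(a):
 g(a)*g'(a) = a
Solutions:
 g(a) = -sqrt(C1 + a^2)
 g(a) = sqrt(C1 + a^2)


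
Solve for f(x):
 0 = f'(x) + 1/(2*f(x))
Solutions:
 f(x) = -sqrt(C1 - x)
 f(x) = sqrt(C1 - x)


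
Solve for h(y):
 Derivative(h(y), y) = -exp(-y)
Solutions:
 h(y) = C1 + exp(-y)


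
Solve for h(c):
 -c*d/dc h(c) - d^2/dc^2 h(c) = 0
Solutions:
 h(c) = C1 + C2*erf(sqrt(2)*c/2)


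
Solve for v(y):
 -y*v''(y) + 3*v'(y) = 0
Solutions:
 v(y) = C1 + C2*y^4


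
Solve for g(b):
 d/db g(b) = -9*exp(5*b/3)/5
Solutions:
 g(b) = C1 - 27*exp(5*b/3)/25


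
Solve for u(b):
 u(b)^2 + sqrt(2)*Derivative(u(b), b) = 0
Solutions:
 u(b) = 2/(C1 + sqrt(2)*b)


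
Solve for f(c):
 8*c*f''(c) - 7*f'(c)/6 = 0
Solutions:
 f(c) = C1 + C2*c^(55/48)


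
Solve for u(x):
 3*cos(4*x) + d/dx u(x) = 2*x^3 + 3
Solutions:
 u(x) = C1 + x^4/2 + 3*x - 3*sin(4*x)/4


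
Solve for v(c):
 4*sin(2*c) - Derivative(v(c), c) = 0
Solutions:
 v(c) = C1 - 2*cos(2*c)


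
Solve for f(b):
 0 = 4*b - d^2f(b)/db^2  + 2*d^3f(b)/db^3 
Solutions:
 f(b) = C1 + C2*b + C3*exp(b/2) + 2*b^3/3 + 4*b^2


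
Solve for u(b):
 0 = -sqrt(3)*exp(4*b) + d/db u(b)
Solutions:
 u(b) = C1 + sqrt(3)*exp(4*b)/4


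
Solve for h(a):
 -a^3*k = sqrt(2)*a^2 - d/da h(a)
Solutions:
 h(a) = C1 + a^4*k/4 + sqrt(2)*a^3/3


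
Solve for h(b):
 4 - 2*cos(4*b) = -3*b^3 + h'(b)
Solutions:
 h(b) = C1 + 3*b^4/4 + 4*b - sin(4*b)/2


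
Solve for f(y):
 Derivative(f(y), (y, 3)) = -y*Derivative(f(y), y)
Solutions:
 f(y) = C1 + Integral(C2*airyai(-y) + C3*airybi(-y), y)


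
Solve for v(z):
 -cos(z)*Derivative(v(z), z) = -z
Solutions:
 v(z) = C1 + Integral(z/cos(z), z)


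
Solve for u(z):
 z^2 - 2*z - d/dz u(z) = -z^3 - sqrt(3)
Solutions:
 u(z) = C1 + z^4/4 + z^3/3 - z^2 + sqrt(3)*z


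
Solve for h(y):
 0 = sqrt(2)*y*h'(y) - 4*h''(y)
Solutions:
 h(y) = C1 + C2*erfi(2^(3/4)*y/4)


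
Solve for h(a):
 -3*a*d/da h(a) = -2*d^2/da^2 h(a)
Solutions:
 h(a) = C1 + C2*erfi(sqrt(3)*a/2)


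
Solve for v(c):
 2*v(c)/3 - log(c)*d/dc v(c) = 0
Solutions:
 v(c) = C1*exp(2*li(c)/3)


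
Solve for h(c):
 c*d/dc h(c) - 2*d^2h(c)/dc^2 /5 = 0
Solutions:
 h(c) = C1 + C2*erfi(sqrt(5)*c/2)


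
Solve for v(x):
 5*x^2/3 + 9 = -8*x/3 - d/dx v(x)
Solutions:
 v(x) = C1 - 5*x^3/9 - 4*x^2/3 - 9*x


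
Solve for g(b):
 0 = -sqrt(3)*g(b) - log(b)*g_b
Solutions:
 g(b) = C1*exp(-sqrt(3)*li(b))


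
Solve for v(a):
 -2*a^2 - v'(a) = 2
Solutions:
 v(a) = C1 - 2*a^3/3 - 2*a


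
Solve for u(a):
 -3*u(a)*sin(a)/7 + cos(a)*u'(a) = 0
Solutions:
 u(a) = C1/cos(a)^(3/7)


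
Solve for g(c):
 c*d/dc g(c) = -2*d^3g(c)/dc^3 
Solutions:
 g(c) = C1 + Integral(C2*airyai(-2^(2/3)*c/2) + C3*airybi(-2^(2/3)*c/2), c)


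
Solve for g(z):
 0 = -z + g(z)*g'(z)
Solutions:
 g(z) = -sqrt(C1 + z^2)
 g(z) = sqrt(C1 + z^2)


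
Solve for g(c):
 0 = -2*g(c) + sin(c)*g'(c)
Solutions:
 g(c) = C1*(cos(c) - 1)/(cos(c) + 1)


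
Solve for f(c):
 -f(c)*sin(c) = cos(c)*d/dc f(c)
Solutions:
 f(c) = C1*cos(c)


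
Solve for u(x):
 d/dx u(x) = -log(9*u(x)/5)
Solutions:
 Integral(1/(log(_y) - log(5) + 2*log(3)), (_y, u(x))) = C1 - x


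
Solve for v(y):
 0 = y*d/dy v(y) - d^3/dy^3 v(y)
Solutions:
 v(y) = C1 + Integral(C2*airyai(y) + C3*airybi(y), y)


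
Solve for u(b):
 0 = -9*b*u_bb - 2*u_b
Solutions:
 u(b) = C1 + C2*b^(7/9)


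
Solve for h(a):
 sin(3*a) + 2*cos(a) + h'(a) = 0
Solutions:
 h(a) = C1 - 2*sin(a) + cos(3*a)/3


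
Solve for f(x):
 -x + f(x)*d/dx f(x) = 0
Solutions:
 f(x) = -sqrt(C1 + x^2)
 f(x) = sqrt(C1 + x^2)


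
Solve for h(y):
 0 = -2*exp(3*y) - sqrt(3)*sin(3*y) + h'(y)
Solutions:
 h(y) = C1 + 2*exp(3*y)/3 - sqrt(3)*cos(3*y)/3


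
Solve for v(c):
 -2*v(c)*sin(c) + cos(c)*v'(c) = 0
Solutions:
 v(c) = C1/cos(c)^2


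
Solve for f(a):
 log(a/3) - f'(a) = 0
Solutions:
 f(a) = C1 + a*log(a) - a*log(3) - a


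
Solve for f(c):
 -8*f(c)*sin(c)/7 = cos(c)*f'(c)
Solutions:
 f(c) = C1*cos(c)^(8/7)


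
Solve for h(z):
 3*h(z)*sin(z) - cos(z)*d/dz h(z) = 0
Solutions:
 h(z) = C1/cos(z)^3


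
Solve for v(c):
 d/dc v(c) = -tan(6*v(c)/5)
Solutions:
 v(c) = -5*asin(C1*exp(-6*c/5))/6 + 5*pi/6
 v(c) = 5*asin(C1*exp(-6*c/5))/6


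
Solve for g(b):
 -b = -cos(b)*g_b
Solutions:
 g(b) = C1 + Integral(b/cos(b), b)


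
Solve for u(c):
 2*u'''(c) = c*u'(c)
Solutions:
 u(c) = C1 + Integral(C2*airyai(2^(2/3)*c/2) + C3*airybi(2^(2/3)*c/2), c)


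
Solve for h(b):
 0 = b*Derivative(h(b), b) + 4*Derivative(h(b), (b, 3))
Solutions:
 h(b) = C1 + Integral(C2*airyai(-2^(1/3)*b/2) + C3*airybi(-2^(1/3)*b/2), b)


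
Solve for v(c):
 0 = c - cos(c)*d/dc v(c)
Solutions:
 v(c) = C1 + Integral(c/cos(c), c)


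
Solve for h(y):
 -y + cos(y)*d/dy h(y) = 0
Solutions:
 h(y) = C1 + Integral(y/cos(y), y)


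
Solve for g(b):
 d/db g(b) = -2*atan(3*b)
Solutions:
 g(b) = C1 - 2*b*atan(3*b) + log(9*b^2 + 1)/3


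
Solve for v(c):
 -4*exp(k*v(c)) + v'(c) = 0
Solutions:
 v(c) = Piecewise((log(-1/(C1*k + 4*c*k))/k, Ne(k, 0)), (nan, True))
 v(c) = Piecewise((C1 + 4*c, Eq(k, 0)), (nan, True))


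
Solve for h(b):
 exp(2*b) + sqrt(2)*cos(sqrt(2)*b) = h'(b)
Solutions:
 h(b) = C1 + exp(2*b)/2 + sin(sqrt(2)*b)


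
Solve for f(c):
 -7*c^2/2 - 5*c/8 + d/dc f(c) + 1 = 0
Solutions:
 f(c) = C1 + 7*c^3/6 + 5*c^2/16 - c


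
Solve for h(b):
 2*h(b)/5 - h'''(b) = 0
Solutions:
 h(b) = C3*exp(2^(1/3)*5^(2/3)*b/5) + (C1*sin(2^(1/3)*sqrt(3)*5^(2/3)*b/10) + C2*cos(2^(1/3)*sqrt(3)*5^(2/3)*b/10))*exp(-2^(1/3)*5^(2/3)*b/10)


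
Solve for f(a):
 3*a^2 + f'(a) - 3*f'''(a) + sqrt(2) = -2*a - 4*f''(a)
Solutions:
 f(a) = C1 + C2*exp(a*(2 - sqrt(7))/3) + C3*exp(a*(2 + sqrt(7))/3) - a^3 + 11*a^2 - 106*a - sqrt(2)*a


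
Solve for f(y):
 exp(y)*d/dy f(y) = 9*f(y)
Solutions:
 f(y) = C1*exp(-9*exp(-y))


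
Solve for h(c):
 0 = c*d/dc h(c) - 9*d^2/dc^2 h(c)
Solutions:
 h(c) = C1 + C2*erfi(sqrt(2)*c/6)


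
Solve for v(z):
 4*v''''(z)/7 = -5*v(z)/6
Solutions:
 v(z) = (C1*sin(2^(3/4)*945^(1/4)*z/12) + C2*cos(2^(3/4)*945^(1/4)*z/12))*exp(-2^(3/4)*945^(1/4)*z/12) + (C3*sin(2^(3/4)*945^(1/4)*z/12) + C4*cos(2^(3/4)*945^(1/4)*z/12))*exp(2^(3/4)*945^(1/4)*z/12)


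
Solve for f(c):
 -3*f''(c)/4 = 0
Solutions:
 f(c) = C1 + C2*c


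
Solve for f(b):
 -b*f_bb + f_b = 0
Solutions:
 f(b) = C1 + C2*b^2


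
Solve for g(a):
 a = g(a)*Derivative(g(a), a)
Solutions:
 g(a) = -sqrt(C1 + a^2)
 g(a) = sqrt(C1 + a^2)


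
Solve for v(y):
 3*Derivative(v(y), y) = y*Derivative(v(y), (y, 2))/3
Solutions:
 v(y) = C1 + C2*y^10


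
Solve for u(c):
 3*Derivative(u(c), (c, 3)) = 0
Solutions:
 u(c) = C1 + C2*c + C3*c^2


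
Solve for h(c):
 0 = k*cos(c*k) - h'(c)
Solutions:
 h(c) = C1 + sin(c*k)


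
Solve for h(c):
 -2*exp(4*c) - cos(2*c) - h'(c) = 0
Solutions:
 h(c) = C1 - exp(4*c)/2 - sin(2*c)/2


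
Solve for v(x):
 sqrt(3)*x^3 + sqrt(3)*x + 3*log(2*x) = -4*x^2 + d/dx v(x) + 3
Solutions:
 v(x) = C1 + sqrt(3)*x^4/4 + 4*x^3/3 + sqrt(3)*x^2/2 + 3*x*log(x) - 6*x + x*log(8)


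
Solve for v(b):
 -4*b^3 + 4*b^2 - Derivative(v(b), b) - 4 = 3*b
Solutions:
 v(b) = C1 - b^4 + 4*b^3/3 - 3*b^2/2 - 4*b


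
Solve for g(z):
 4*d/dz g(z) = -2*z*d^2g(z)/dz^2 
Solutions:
 g(z) = C1 + C2/z


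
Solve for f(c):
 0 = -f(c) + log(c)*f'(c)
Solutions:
 f(c) = C1*exp(li(c))


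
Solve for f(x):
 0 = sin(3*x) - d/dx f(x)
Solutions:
 f(x) = C1 - cos(3*x)/3


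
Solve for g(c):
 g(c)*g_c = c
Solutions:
 g(c) = -sqrt(C1 + c^2)
 g(c) = sqrt(C1 + c^2)


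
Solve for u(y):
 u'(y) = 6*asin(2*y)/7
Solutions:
 u(y) = C1 + 6*y*asin(2*y)/7 + 3*sqrt(1 - 4*y^2)/7


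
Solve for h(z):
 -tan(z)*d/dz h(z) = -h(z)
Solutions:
 h(z) = C1*sin(z)


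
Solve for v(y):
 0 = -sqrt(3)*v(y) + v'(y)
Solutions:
 v(y) = C1*exp(sqrt(3)*y)


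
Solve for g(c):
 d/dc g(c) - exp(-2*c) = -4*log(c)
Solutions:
 g(c) = C1 - 4*c*log(c) + 4*c - exp(-2*c)/2


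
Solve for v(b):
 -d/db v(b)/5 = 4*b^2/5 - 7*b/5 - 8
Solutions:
 v(b) = C1 - 4*b^3/3 + 7*b^2/2 + 40*b


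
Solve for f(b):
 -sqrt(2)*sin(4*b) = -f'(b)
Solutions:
 f(b) = C1 - sqrt(2)*cos(4*b)/4


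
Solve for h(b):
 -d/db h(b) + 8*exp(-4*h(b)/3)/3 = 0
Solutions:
 h(b) = 3*log(-I*(C1 + 32*b/9)^(1/4))
 h(b) = 3*log(I*(C1 + 32*b/9)^(1/4))
 h(b) = 3*log(-(C1 + 32*b/9)^(1/4))
 h(b) = 3*log(C1 + 32*b/9)/4


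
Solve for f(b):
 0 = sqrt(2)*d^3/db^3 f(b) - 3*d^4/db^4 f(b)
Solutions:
 f(b) = C1 + C2*b + C3*b^2 + C4*exp(sqrt(2)*b/3)


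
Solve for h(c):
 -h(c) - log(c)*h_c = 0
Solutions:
 h(c) = C1*exp(-li(c))


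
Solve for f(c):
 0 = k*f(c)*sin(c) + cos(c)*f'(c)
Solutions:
 f(c) = C1*exp(k*log(cos(c)))


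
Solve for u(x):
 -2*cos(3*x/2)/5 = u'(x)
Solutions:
 u(x) = C1 - 4*sin(3*x/2)/15


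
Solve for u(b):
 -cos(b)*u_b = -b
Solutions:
 u(b) = C1 + Integral(b/cos(b), b)


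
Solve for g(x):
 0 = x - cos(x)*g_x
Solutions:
 g(x) = C1 + Integral(x/cos(x), x)


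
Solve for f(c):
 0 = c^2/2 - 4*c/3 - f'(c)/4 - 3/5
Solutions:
 f(c) = C1 + 2*c^3/3 - 8*c^2/3 - 12*c/5


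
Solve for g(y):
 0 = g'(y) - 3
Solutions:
 g(y) = C1 + 3*y


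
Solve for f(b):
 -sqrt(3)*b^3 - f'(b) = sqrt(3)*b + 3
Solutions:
 f(b) = C1 - sqrt(3)*b^4/4 - sqrt(3)*b^2/2 - 3*b


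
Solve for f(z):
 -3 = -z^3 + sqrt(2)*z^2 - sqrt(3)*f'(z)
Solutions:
 f(z) = C1 - sqrt(3)*z^4/12 + sqrt(6)*z^3/9 + sqrt(3)*z


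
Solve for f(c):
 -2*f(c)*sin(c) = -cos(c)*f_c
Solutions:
 f(c) = C1/cos(c)^2


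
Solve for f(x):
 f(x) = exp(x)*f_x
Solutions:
 f(x) = C1*exp(-exp(-x))


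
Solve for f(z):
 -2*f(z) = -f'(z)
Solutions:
 f(z) = C1*exp(2*z)


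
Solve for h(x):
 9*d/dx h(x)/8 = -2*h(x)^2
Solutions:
 h(x) = 9/(C1 + 16*x)


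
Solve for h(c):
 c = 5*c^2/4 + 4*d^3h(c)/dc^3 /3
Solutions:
 h(c) = C1 + C2*c + C3*c^2 - c^5/64 + c^4/32


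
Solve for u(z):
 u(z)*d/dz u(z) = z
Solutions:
 u(z) = -sqrt(C1 + z^2)
 u(z) = sqrt(C1 + z^2)


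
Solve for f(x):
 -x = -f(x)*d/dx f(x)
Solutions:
 f(x) = -sqrt(C1 + x^2)
 f(x) = sqrt(C1 + x^2)


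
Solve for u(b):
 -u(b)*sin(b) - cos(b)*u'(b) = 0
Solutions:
 u(b) = C1*cos(b)


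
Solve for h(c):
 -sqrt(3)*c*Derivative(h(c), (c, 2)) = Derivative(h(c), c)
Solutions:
 h(c) = C1 + C2*c^(1 - sqrt(3)/3)


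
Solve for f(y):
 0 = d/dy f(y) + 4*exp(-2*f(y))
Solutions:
 f(y) = log(-sqrt(C1 - 8*y))
 f(y) = log(C1 - 8*y)/2


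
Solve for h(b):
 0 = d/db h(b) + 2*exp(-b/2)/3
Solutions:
 h(b) = C1 + 4*exp(-b/2)/3


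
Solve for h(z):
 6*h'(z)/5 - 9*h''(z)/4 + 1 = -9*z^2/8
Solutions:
 h(z) = C1 + C2*exp(8*z/15) - 5*z^3/16 - 225*z^2/128 - 11405*z/1536


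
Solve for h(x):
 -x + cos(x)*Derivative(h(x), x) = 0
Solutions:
 h(x) = C1 + Integral(x/cos(x), x)


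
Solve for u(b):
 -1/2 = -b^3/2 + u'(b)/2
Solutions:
 u(b) = C1 + b^4/4 - b


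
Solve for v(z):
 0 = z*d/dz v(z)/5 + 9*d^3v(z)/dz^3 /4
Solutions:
 v(z) = C1 + Integral(C2*airyai(-2^(2/3)*75^(1/3)*z/15) + C3*airybi(-2^(2/3)*75^(1/3)*z/15), z)


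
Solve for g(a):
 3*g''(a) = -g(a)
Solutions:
 g(a) = C1*sin(sqrt(3)*a/3) + C2*cos(sqrt(3)*a/3)


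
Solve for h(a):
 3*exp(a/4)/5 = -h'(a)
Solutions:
 h(a) = C1 - 12*exp(a/4)/5


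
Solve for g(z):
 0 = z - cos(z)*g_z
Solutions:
 g(z) = C1 + Integral(z/cos(z), z)


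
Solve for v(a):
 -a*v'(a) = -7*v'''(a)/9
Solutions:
 v(a) = C1 + Integral(C2*airyai(21^(2/3)*a/7) + C3*airybi(21^(2/3)*a/7), a)


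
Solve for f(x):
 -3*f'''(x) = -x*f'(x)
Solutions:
 f(x) = C1 + Integral(C2*airyai(3^(2/3)*x/3) + C3*airybi(3^(2/3)*x/3), x)


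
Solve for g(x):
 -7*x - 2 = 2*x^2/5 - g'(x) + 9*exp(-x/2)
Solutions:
 g(x) = C1 + 2*x^3/15 + 7*x^2/2 + 2*x - 18*exp(-x/2)


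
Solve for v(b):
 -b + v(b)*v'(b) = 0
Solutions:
 v(b) = -sqrt(C1 + b^2)
 v(b) = sqrt(C1 + b^2)


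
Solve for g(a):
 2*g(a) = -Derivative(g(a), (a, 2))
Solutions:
 g(a) = C1*sin(sqrt(2)*a) + C2*cos(sqrt(2)*a)


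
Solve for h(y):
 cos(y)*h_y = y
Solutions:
 h(y) = C1 + Integral(y/cos(y), y)


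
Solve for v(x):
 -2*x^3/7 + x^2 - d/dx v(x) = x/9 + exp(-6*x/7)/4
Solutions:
 v(x) = C1 - x^4/14 + x^3/3 - x^2/18 + 7*exp(-6*x/7)/24


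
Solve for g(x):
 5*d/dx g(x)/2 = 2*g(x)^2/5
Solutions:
 g(x) = -25/(C1 + 4*x)


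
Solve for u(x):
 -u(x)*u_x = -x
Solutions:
 u(x) = -sqrt(C1 + x^2)
 u(x) = sqrt(C1 + x^2)


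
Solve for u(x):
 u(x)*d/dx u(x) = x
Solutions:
 u(x) = -sqrt(C1 + x^2)
 u(x) = sqrt(C1 + x^2)


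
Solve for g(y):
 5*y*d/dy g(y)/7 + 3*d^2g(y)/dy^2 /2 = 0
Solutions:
 g(y) = C1 + C2*erf(sqrt(105)*y/21)


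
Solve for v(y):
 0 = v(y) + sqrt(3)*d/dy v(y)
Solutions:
 v(y) = C1*exp(-sqrt(3)*y/3)


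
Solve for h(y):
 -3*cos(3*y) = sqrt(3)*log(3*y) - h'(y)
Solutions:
 h(y) = C1 + sqrt(3)*y*(log(y) - 1) + sqrt(3)*y*log(3) + sin(3*y)


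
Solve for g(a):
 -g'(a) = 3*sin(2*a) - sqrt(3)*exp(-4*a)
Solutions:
 g(a) = C1 + 3*cos(2*a)/2 - sqrt(3)*exp(-4*a)/4


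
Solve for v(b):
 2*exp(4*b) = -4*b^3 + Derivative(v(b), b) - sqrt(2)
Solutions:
 v(b) = C1 + b^4 + sqrt(2)*b + exp(4*b)/2


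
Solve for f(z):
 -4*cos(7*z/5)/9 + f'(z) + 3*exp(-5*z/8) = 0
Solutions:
 f(z) = C1 + 20*sin(7*z/5)/63 + 24*exp(-5*z/8)/5


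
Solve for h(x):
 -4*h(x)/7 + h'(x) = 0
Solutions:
 h(x) = C1*exp(4*x/7)


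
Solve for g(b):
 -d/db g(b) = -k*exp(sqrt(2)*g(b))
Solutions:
 g(b) = sqrt(2)*(2*log(-1/(C1 + b*k)) - log(2))/4


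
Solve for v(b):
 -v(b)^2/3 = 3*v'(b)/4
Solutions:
 v(b) = 9/(C1 + 4*b)


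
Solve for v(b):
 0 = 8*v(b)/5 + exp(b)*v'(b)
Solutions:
 v(b) = C1*exp(8*exp(-b)/5)


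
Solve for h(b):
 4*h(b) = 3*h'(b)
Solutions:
 h(b) = C1*exp(4*b/3)


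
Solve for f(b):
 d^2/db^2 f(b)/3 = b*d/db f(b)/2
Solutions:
 f(b) = C1 + C2*erfi(sqrt(3)*b/2)


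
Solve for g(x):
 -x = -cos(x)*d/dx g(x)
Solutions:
 g(x) = C1 + Integral(x/cos(x), x)


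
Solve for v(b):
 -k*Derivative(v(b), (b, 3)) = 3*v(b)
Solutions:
 v(b) = C1*exp(3^(1/3)*b*(-1/k)^(1/3)) + C2*exp(b*(-1/k)^(1/3)*(-3^(1/3) + 3^(5/6)*I)/2) + C3*exp(-b*(-1/k)^(1/3)*(3^(1/3) + 3^(5/6)*I)/2)


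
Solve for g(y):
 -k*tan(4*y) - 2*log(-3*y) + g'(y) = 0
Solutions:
 g(y) = C1 - k*log(cos(4*y))/4 + 2*y*log(-y) - 2*y + 2*y*log(3)


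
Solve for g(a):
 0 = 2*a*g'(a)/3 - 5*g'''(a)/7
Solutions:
 g(a) = C1 + Integral(C2*airyai(14^(1/3)*15^(2/3)*a/15) + C3*airybi(14^(1/3)*15^(2/3)*a/15), a)


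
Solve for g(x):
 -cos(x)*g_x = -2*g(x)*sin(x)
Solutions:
 g(x) = C1/cos(x)^2


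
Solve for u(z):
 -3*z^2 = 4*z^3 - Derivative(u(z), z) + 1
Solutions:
 u(z) = C1 + z^4 + z^3 + z


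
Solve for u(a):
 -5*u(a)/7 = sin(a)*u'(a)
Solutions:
 u(a) = C1*(cos(a) + 1)^(5/14)/(cos(a) - 1)^(5/14)


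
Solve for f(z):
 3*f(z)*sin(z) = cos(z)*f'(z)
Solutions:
 f(z) = C1/cos(z)^3


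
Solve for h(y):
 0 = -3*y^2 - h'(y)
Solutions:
 h(y) = C1 - y^3


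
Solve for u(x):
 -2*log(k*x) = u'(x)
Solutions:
 u(x) = C1 - 2*x*log(k*x) + 2*x


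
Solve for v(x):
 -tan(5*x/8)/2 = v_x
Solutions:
 v(x) = C1 + 4*log(cos(5*x/8))/5


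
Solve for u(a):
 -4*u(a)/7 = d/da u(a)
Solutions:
 u(a) = C1*exp(-4*a/7)


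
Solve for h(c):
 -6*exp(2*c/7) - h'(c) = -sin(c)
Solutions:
 h(c) = C1 - 21*exp(2*c/7) - cos(c)


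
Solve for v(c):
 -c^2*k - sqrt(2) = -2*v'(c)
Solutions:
 v(c) = C1 + c^3*k/6 + sqrt(2)*c/2


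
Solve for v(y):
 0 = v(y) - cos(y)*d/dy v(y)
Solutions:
 v(y) = C1*sqrt(sin(y) + 1)/sqrt(sin(y) - 1)


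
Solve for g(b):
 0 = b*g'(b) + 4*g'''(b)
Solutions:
 g(b) = C1 + Integral(C2*airyai(-2^(1/3)*b/2) + C3*airybi(-2^(1/3)*b/2), b)


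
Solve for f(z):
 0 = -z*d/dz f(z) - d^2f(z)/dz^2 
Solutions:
 f(z) = C1 + C2*erf(sqrt(2)*z/2)


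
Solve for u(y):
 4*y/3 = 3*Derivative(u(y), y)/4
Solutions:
 u(y) = C1 + 8*y^2/9


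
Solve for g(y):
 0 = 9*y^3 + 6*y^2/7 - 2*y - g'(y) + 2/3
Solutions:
 g(y) = C1 + 9*y^4/4 + 2*y^3/7 - y^2 + 2*y/3


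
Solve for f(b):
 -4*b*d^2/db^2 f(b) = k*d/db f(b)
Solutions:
 f(b) = C1 + b^(1 - re(k)/4)*(C2*sin(log(b)*Abs(im(k))/4) + C3*cos(log(b)*im(k)/4))


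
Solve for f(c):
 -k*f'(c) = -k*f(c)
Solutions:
 f(c) = C1*exp(c)


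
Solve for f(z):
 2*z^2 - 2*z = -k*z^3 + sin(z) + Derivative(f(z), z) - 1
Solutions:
 f(z) = C1 + k*z^4/4 + 2*z^3/3 - z^2 + z + cos(z)


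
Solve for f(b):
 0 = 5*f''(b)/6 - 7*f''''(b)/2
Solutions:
 f(b) = C1 + C2*b + C3*exp(-sqrt(105)*b/21) + C4*exp(sqrt(105)*b/21)


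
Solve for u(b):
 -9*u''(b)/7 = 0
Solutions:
 u(b) = C1 + C2*b


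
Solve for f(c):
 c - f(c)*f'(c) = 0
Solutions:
 f(c) = -sqrt(C1 + c^2)
 f(c) = sqrt(C1 + c^2)


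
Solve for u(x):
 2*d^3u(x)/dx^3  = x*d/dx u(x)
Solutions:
 u(x) = C1 + Integral(C2*airyai(2^(2/3)*x/2) + C3*airybi(2^(2/3)*x/2), x)


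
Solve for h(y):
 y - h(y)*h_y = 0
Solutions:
 h(y) = -sqrt(C1 + y^2)
 h(y) = sqrt(C1 + y^2)


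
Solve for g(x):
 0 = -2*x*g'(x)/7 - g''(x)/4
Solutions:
 g(x) = C1 + C2*erf(2*sqrt(7)*x/7)


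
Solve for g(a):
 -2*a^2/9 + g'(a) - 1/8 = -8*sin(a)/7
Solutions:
 g(a) = C1 + 2*a^3/27 + a/8 + 8*cos(a)/7


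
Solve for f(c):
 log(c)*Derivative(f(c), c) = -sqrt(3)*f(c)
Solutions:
 f(c) = C1*exp(-sqrt(3)*li(c))


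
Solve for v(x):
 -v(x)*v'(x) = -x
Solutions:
 v(x) = -sqrt(C1 + x^2)
 v(x) = sqrt(C1 + x^2)


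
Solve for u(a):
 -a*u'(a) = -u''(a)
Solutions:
 u(a) = C1 + C2*erfi(sqrt(2)*a/2)


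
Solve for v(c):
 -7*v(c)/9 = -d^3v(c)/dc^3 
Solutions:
 v(c) = C3*exp(21^(1/3)*c/3) + (C1*sin(3^(5/6)*7^(1/3)*c/6) + C2*cos(3^(5/6)*7^(1/3)*c/6))*exp(-21^(1/3)*c/6)


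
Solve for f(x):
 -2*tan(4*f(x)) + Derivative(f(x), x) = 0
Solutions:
 f(x) = -asin(C1*exp(8*x))/4 + pi/4
 f(x) = asin(C1*exp(8*x))/4


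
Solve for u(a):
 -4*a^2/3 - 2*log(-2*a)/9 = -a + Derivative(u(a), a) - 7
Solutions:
 u(a) = C1 - 4*a^3/9 + a^2/2 - 2*a*log(-a)/9 + a*(65 - 2*log(2))/9


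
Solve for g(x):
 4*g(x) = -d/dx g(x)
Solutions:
 g(x) = C1*exp(-4*x)


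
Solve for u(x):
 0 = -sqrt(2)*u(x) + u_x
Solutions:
 u(x) = C1*exp(sqrt(2)*x)


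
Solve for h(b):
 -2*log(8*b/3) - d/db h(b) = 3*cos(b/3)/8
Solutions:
 h(b) = C1 - 2*b*log(b) - 6*b*log(2) + 2*b + 2*b*log(3) - 9*sin(b/3)/8


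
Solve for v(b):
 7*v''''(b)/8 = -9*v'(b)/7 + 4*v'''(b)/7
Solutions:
 v(b) = C1 + C2*exp(b*(512*2^(1/3)/(441*sqrt(1701177) + 575251)^(1/3) + 64 + 2^(2/3)*(441*sqrt(1701177) + 575251)^(1/3))/294)*sin(2^(1/3)*sqrt(3)*b*(-2^(1/3)*(441*sqrt(1701177) + 575251)^(1/3) + 512/(441*sqrt(1701177) + 575251)^(1/3))/294) + C3*exp(b*(512*2^(1/3)/(441*sqrt(1701177) + 575251)^(1/3) + 64 + 2^(2/3)*(441*sqrt(1701177) + 575251)^(1/3))/294)*cos(2^(1/3)*sqrt(3)*b*(-2^(1/3)*(441*sqrt(1701177) + 575251)^(1/3) + 512/(441*sqrt(1701177) + 575251)^(1/3))/294) + C4*exp(b*(-2^(2/3)*(441*sqrt(1701177) + 575251)^(1/3) - 512*2^(1/3)/(441*sqrt(1701177) + 575251)^(1/3) + 32)/147)


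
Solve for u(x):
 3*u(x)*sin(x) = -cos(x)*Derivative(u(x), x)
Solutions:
 u(x) = C1*cos(x)^3


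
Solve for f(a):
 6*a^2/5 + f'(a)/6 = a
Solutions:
 f(a) = C1 - 12*a^3/5 + 3*a^2


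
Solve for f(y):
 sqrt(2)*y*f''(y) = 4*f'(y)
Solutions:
 f(y) = C1 + C2*y^(1 + 2*sqrt(2))


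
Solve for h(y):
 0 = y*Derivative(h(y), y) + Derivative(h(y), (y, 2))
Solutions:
 h(y) = C1 + C2*erf(sqrt(2)*y/2)


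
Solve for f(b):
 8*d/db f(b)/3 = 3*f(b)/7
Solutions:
 f(b) = C1*exp(9*b/56)


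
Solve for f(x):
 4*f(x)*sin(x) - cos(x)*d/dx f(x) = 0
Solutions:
 f(x) = C1/cos(x)^4


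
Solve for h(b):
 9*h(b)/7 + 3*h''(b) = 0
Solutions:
 h(b) = C1*sin(sqrt(21)*b/7) + C2*cos(sqrt(21)*b/7)


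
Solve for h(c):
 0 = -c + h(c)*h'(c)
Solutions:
 h(c) = -sqrt(C1 + c^2)
 h(c) = sqrt(C1 + c^2)


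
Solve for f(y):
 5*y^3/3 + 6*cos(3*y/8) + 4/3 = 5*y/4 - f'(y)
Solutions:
 f(y) = C1 - 5*y^4/12 + 5*y^2/8 - 4*y/3 - 16*sin(3*y/8)


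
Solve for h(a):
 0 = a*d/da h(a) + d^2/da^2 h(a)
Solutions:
 h(a) = C1 + C2*erf(sqrt(2)*a/2)


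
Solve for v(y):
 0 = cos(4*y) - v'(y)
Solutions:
 v(y) = C1 + sin(4*y)/4


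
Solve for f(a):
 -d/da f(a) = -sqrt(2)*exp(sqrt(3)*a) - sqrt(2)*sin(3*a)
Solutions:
 f(a) = C1 + sqrt(6)*exp(sqrt(3)*a)/3 - sqrt(2)*cos(3*a)/3


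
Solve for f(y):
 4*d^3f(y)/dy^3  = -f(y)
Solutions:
 f(y) = C3*exp(-2^(1/3)*y/2) + (C1*sin(2^(1/3)*sqrt(3)*y/4) + C2*cos(2^(1/3)*sqrt(3)*y/4))*exp(2^(1/3)*y/4)


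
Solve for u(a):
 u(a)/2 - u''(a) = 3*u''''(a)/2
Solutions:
 u(a) = C1*exp(-sqrt(3)*a/3) + C2*exp(sqrt(3)*a/3) + C3*sin(a) + C4*cos(a)


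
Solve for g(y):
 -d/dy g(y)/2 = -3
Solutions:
 g(y) = C1 + 6*y


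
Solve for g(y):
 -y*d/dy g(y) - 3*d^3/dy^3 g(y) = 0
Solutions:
 g(y) = C1 + Integral(C2*airyai(-3^(2/3)*y/3) + C3*airybi(-3^(2/3)*y/3), y)


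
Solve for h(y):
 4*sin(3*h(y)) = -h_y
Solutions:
 h(y) = -acos((-C1 - exp(24*y))/(C1 - exp(24*y)))/3 + 2*pi/3
 h(y) = acos((-C1 - exp(24*y))/(C1 - exp(24*y)))/3


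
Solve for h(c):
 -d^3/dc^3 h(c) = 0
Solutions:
 h(c) = C1 + C2*c + C3*c^2


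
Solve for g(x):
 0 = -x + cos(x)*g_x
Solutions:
 g(x) = C1 + Integral(x/cos(x), x)


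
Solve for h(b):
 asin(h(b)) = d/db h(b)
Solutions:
 Integral(1/asin(_y), (_y, h(b))) = C1 + b


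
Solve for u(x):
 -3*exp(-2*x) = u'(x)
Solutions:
 u(x) = C1 + 3*exp(-2*x)/2


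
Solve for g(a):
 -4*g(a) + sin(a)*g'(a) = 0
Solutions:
 g(a) = C1*(cos(a)^2 - 2*cos(a) + 1)/(cos(a)^2 + 2*cos(a) + 1)


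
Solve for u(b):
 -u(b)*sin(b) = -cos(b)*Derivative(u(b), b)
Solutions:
 u(b) = C1/cos(b)


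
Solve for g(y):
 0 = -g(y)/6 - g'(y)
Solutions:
 g(y) = C1*exp(-y/6)


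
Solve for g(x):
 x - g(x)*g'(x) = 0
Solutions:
 g(x) = -sqrt(C1 + x^2)
 g(x) = sqrt(C1 + x^2)


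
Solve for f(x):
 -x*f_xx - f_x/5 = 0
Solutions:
 f(x) = C1 + C2*x^(4/5)


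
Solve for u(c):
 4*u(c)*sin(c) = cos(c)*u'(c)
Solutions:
 u(c) = C1/cos(c)^4


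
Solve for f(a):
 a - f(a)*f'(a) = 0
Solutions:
 f(a) = -sqrt(C1 + a^2)
 f(a) = sqrt(C1 + a^2)


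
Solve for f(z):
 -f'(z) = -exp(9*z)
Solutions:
 f(z) = C1 + exp(9*z)/9


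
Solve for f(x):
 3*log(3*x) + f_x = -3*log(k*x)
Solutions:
 f(x) = C1 + 3*x*(-log(k) - log(3) + 2) - 6*x*log(x)


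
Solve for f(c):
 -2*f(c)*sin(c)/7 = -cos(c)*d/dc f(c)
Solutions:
 f(c) = C1/cos(c)^(2/7)


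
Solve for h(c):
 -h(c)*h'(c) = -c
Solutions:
 h(c) = -sqrt(C1 + c^2)
 h(c) = sqrt(C1 + c^2)


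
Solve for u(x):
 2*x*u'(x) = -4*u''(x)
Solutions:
 u(x) = C1 + C2*erf(x/2)


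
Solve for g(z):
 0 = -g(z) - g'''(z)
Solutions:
 g(z) = C3*exp(-z) + (C1*sin(sqrt(3)*z/2) + C2*cos(sqrt(3)*z/2))*exp(z/2)


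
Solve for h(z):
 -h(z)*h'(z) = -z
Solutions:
 h(z) = -sqrt(C1 + z^2)
 h(z) = sqrt(C1 + z^2)


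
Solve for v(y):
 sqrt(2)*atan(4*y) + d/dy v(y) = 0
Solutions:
 v(y) = C1 - sqrt(2)*(y*atan(4*y) - log(16*y^2 + 1)/8)


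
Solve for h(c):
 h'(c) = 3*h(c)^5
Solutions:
 h(c) = -(-1/(C1 + 12*c))^(1/4)
 h(c) = (-1/(C1 + 12*c))^(1/4)
 h(c) = -I*(-1/(C1 + 12*c))^(1/4)
 h(c) = I*(-1/(C1 + 12*c))^(1/4)


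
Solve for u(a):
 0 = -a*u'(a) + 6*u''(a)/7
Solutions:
 u(a) = C1 + C2*erfi(sqrt(21)*a/6)


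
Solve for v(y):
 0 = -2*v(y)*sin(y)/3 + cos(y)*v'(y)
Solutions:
 v(y) = C1/cos(y)^(2/3)


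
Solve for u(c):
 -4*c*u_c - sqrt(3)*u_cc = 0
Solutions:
 u(c) = C1 + C2*erf(sqrt(2)*3^(3/4)*c/3)


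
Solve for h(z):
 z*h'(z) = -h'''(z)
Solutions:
 h(z) = C1 + Integral(C2*airyai(-z) + C3*airybi(-z), z)


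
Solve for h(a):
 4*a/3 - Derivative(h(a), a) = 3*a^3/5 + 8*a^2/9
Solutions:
 h(a) = C1 - 3*a^4/20 - 8*a^3/27 + 2*a^2/3


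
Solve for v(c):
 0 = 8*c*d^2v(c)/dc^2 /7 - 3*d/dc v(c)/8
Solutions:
 v(c) = C1 + C2*c^(85/64)


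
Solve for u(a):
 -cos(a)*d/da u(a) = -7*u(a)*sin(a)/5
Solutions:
 u(a) = C1/cos(a)^(7/5)


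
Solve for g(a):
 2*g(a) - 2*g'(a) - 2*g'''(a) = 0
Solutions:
 g(a) = C1*exp(-a*(-2*18^(1/3)/(9 + sqrt(93))^(1/3) + 12^(1/3)*(9 + sqrt(93))^(1/3))/12)*sin(2^(1/3)*3^(1/6)*a*(6/(9 + sqrt(93))^(1/3) + 2^(1/3)*3^(2/3)*(9 + sqrt(93))^(1/3))/12) + C2*exp(-a*(-2*18^(1/3)/(9 + sqrt(93))^(1/3) + 12^(1/3)*(9 + sqrt(93))^(1/3))/12)*cos(2^(1/3)*3^(1/6)*a*(6/(9 + sqrt(93))^(1/3) + 2^(1/3)*3^(2/3)*(9 + sqrt(93))^(1/3))/12) + C3*exp(a*(-2*18^(1/3)/(9 + sqrt(93))^(1/3) + 12^(1/3)*(9 + sqrt(93))^(1/3))/6)


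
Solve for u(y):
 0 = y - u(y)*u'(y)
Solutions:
 u(y) = -sqrt(C1 + y^2)
 u(y) = sqrt(C1 + y^2)


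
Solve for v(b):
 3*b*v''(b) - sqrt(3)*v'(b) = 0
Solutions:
 v(b) = C1 + C2*b^(sqrt(3)/3 + 1)


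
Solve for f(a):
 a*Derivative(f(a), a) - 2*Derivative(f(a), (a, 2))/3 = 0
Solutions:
 f(a) = C1 + C2*erfi(sqrt(3)*a/2)


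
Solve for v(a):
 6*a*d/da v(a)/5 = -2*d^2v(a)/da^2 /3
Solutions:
 v(a) = C1 + C2*erf(3*sqrt(10)*a/10)


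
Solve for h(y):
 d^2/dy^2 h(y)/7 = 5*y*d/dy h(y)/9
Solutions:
 h(y) = C1 + C2*erfi(sqrt(70)*y/6)


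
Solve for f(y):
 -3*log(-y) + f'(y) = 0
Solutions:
 f(y) = C1 + 3*y*log(-y) - 3*y


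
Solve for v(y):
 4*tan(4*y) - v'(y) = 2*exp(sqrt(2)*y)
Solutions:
 v(y) = C1 - sqrt(2)*exp(sqrt(2)*y) - log(cos(4*y))


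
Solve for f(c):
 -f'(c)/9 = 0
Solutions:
 f(c) = C1


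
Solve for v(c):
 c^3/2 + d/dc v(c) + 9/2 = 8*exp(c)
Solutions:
 v(c) = C1 - c^4/8 - 9*c/2 + 8*exp(c)


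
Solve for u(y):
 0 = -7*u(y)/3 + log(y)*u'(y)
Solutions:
 u(y) = C1*exp(7*li(y)/3)


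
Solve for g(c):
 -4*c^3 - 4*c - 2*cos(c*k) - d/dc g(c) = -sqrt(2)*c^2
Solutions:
 g(c) = C1 - c^4 + sqrt(2)*c^3/3 - 2*c^2 - 2*sin(c*k)/k


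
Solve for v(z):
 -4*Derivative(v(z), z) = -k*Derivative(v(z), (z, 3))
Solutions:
 v(z) = C1 + C2*exp(-2*z*sqrt(1/k)) + C3*exp(2*z*sqrt(1/k))


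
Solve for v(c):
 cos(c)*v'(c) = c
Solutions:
 v(c) = C1 + Integral(c/cos(c), c)


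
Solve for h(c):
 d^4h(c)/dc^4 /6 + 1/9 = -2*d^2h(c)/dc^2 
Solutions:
 h(c) = C1 + C2*c + C3*sin(2*sqrt(3)*c) + C4*cos(2*sqrt(3)*c) - c^2/36


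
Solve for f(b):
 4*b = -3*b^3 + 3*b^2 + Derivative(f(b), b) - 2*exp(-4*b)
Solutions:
 f(b) = C1 + 3*b^4/4 - b^3 + 2*b^2 - exp(-4*b)/2


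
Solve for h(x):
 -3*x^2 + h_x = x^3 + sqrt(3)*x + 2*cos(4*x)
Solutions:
 h(x) = C1 + x^4/4 + x^3 + sqrt(3)*x^2/2 + sin(4*x)/2


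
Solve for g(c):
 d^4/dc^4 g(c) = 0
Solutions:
 g(c) = C1 + C2*c + C3*c^2 + C4*c^3


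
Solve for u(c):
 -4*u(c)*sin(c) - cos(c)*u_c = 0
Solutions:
 u(c) = C1*cos(c)^4


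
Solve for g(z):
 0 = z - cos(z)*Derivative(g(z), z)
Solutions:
 g(z) = C1 + Integral(z/cos(z), z)


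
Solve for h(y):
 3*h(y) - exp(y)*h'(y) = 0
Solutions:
 h(y) = C1*exp(-3*exp(-y))


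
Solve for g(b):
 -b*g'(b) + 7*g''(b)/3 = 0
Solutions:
 g(b) = C1 + C2*erfi(sqrt(42)*b/14)


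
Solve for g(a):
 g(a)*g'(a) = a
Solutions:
 g(a) = -sqrt(C1 + a^2)
 g(a) = sqrt(C1 + a^2)
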